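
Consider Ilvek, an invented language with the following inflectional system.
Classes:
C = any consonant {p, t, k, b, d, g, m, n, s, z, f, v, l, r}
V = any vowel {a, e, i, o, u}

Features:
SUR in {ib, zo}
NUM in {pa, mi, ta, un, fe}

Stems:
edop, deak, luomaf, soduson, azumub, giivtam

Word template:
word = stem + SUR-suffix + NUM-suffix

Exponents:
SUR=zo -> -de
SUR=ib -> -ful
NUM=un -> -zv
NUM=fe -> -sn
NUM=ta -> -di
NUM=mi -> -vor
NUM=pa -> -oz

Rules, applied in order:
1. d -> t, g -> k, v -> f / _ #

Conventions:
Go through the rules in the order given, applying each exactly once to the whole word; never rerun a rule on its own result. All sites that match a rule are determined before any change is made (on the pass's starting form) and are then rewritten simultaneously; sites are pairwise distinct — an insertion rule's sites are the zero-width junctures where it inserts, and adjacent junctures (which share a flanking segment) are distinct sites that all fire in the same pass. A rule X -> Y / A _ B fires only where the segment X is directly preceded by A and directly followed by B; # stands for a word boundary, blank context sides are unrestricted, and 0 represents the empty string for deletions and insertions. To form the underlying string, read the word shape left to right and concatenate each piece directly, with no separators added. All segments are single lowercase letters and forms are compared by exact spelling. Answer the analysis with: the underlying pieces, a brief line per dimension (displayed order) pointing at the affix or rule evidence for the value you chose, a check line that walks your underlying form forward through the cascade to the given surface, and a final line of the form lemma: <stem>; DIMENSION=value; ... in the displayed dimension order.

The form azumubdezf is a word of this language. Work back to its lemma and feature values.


underlying: azumub-de-zv
SUR=zo - signalled by the affix -de
NUM=un - signalled by the affix -zv
check: azumubdezv -> azumubdezf
lemma: azumub; SUR=zo; NUM=un


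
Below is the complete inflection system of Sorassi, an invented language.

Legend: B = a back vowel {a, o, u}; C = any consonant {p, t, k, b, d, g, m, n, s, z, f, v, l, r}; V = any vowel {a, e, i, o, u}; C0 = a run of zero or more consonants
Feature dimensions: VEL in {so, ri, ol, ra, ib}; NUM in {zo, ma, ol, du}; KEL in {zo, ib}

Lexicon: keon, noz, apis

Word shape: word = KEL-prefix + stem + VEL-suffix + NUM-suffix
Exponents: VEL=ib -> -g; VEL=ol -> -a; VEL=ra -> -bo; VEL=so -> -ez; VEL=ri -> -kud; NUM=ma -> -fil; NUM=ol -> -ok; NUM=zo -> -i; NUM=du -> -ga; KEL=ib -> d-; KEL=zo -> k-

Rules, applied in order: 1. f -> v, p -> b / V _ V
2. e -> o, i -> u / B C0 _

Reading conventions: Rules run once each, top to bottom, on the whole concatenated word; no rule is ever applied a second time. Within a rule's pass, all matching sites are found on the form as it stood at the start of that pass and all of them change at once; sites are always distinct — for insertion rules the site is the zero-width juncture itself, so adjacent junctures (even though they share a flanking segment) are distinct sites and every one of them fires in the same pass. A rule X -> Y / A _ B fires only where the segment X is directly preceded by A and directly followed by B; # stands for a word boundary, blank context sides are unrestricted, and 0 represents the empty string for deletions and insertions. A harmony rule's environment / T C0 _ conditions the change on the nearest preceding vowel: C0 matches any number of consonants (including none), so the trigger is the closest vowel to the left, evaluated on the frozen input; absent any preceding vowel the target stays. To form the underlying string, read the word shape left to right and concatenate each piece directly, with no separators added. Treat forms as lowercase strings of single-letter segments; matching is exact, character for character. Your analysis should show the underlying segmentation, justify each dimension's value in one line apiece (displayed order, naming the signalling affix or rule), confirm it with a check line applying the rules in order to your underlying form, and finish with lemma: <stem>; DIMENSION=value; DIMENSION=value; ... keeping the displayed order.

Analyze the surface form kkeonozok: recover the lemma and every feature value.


underlying: k-keon-ez-ok
VEL=so - signalled by the affix -ez
NUM=ol - signalled by the affix -ok
KEL=zo - signalled by the affix k-
check: kkeonezok -> kkeonezok -> kkeonozok
lemma: keon; VEL=so; NUM=ol; KEL=zo


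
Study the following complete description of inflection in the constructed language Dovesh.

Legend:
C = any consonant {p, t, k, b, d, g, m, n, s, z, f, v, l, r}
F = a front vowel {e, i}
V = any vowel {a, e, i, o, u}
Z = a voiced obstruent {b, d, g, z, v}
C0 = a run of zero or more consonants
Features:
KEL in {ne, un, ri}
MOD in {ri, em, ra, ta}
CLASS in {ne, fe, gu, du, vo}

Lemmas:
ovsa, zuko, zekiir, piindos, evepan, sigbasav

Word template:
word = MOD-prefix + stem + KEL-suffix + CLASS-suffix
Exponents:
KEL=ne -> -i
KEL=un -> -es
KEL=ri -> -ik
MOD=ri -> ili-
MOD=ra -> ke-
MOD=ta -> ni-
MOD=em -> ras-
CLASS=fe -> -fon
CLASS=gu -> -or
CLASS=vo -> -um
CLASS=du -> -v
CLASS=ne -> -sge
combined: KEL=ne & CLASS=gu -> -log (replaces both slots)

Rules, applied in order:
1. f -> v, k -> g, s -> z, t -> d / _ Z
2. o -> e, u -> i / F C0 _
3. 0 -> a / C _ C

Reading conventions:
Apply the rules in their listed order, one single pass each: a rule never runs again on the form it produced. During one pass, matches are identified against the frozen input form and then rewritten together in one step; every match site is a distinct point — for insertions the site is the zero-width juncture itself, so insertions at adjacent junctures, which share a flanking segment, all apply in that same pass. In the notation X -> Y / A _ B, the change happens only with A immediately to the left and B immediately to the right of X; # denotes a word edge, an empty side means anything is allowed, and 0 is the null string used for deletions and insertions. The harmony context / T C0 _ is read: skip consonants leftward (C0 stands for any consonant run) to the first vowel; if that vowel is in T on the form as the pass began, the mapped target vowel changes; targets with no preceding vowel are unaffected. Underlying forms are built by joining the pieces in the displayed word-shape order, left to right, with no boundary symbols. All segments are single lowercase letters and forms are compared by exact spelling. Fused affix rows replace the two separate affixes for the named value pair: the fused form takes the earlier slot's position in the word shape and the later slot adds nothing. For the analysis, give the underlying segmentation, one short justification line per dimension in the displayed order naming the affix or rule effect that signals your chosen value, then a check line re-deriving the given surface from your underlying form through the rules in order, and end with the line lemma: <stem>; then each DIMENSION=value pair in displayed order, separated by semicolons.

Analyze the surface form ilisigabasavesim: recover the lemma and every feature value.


underlying: ili-sigbasav-es-um
KEL=un - signalled by the affix -es
MOD=ri - signalled by the affix ili-
CLASS=vo - signalled by the affix -um
check: ilisigbasavesum -> ilisigbasavesum -> ilisigbasavesim -> ilisigabasavesim
lemma: sigbasav; KEL=un; MOD=ri; CLASS=vo


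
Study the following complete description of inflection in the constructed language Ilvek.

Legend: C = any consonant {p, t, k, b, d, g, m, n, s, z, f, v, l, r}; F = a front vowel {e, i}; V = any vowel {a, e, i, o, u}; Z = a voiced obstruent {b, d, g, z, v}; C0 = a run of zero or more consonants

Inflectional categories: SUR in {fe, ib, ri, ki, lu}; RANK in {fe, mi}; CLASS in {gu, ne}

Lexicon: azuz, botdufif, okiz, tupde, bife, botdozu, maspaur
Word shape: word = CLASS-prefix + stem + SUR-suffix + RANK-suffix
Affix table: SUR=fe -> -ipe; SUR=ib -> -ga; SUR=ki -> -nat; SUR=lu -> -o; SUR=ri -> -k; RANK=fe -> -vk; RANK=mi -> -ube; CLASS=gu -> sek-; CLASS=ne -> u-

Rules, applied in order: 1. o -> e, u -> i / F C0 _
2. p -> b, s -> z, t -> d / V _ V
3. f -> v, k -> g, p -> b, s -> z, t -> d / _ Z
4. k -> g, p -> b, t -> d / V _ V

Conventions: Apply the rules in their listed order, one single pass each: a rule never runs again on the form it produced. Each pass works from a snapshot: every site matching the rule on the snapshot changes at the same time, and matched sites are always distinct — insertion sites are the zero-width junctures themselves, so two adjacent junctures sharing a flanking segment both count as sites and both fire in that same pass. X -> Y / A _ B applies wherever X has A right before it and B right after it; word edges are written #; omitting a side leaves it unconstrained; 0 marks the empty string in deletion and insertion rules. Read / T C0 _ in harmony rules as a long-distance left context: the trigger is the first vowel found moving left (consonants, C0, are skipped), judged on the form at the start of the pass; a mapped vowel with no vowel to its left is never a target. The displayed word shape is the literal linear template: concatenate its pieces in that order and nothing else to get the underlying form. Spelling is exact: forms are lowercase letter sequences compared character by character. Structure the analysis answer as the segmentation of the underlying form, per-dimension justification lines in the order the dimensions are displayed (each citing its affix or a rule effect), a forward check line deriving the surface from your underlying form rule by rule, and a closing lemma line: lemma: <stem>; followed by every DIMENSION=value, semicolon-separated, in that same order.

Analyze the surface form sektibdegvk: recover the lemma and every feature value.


underlying: sek-tupde-k-vk
SUR=ri - signalled by the affix -k
RANK=fe - signalled by the affix -vk
CLASS=gu - signalled by the affix sek-
check: sektupdekvk -> sektipdekvk -> sektipdekvk -> sektibdegvk -> sektibdegvk
lemma: tupde; SUR=ri; RANK=fe; CLASS=gu


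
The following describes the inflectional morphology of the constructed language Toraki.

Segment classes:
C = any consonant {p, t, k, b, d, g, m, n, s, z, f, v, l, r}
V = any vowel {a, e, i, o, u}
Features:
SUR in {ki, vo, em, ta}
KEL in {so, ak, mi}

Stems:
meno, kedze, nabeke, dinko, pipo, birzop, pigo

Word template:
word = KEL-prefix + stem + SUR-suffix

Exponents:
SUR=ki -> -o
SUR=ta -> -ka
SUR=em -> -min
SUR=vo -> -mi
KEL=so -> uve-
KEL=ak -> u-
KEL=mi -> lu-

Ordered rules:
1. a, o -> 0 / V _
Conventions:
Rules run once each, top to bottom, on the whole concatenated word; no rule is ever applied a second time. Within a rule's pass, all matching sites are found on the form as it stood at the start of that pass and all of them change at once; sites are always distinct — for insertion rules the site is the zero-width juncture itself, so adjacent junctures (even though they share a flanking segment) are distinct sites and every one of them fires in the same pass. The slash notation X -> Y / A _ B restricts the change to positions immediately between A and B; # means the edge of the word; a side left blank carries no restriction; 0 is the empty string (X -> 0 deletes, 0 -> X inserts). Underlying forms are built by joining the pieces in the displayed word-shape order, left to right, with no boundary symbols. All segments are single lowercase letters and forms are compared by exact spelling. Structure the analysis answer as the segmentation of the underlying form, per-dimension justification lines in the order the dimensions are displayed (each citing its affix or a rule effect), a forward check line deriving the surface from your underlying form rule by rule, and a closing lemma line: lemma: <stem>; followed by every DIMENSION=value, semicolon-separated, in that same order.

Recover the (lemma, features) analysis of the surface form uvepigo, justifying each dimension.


underlying: uve-pigo-o
SUR=ki - signalled by the affix -o
KEL=so - signalled by the affix uve-
check: uvepigoo -> uvepigo
lemma: pigo; SUR=ki; KEL=so


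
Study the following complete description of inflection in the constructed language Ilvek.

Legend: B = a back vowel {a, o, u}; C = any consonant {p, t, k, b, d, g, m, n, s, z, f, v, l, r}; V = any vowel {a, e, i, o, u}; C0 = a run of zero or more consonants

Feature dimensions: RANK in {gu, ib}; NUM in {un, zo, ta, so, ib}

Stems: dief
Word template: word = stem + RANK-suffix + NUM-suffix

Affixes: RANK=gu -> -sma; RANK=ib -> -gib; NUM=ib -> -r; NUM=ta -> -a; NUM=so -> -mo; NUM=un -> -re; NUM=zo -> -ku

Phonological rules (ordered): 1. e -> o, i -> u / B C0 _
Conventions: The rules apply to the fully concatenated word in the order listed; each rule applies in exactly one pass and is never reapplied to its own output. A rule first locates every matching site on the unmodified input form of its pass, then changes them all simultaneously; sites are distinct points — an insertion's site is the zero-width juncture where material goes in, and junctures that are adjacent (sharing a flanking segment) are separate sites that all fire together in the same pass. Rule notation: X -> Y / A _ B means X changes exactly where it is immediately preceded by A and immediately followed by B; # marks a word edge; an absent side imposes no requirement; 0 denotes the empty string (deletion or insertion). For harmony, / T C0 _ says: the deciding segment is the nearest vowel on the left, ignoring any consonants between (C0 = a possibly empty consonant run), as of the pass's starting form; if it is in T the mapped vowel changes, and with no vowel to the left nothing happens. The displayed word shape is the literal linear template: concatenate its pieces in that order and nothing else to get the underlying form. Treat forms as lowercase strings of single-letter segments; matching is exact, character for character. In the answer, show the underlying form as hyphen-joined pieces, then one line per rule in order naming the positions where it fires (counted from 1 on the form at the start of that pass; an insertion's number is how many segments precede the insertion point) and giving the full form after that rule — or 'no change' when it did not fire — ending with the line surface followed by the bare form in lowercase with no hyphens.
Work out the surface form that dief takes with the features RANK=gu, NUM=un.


underlying: dief-sma-re
1. e -> o, i -> u / B C0 _: fires at position(s) 9: diefsmaro
surface: diefsmaro


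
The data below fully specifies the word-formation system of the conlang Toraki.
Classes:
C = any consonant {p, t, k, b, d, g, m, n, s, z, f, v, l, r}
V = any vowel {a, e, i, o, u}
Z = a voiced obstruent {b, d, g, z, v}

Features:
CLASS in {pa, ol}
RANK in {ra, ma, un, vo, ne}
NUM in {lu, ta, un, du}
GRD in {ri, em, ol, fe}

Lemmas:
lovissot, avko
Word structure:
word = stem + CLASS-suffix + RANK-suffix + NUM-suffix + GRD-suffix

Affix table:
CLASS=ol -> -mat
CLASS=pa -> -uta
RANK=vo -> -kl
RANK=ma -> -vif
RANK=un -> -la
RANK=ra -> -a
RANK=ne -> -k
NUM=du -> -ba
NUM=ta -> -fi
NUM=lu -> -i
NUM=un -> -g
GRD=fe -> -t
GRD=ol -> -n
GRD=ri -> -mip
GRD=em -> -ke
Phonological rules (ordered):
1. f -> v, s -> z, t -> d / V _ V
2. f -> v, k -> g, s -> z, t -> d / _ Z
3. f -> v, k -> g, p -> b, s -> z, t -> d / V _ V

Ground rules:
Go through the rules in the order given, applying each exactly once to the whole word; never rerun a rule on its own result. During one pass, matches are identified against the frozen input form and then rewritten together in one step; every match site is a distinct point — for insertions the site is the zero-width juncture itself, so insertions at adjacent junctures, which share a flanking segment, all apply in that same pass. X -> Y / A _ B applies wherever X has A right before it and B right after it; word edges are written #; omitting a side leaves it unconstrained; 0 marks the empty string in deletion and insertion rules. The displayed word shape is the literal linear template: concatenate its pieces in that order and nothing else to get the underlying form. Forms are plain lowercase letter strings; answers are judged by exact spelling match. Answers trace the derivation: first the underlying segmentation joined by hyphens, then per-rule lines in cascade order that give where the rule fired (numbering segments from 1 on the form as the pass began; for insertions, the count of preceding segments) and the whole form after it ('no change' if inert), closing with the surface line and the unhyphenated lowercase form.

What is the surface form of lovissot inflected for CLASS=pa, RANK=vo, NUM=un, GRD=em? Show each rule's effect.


underlying: lovissot-uta-kl-g-ke
1. f -> v, s -> z, t -> d / V _ V: fires at position(s) 8, 10: lovissodudaklgke
2. f -> v, k -> g, s -> z, t -> d / _ Z: no change
3. f -> v, k -> g, p -> b, s -> z, t -> d / V _ V: no change
surface: lovissodudaklgke


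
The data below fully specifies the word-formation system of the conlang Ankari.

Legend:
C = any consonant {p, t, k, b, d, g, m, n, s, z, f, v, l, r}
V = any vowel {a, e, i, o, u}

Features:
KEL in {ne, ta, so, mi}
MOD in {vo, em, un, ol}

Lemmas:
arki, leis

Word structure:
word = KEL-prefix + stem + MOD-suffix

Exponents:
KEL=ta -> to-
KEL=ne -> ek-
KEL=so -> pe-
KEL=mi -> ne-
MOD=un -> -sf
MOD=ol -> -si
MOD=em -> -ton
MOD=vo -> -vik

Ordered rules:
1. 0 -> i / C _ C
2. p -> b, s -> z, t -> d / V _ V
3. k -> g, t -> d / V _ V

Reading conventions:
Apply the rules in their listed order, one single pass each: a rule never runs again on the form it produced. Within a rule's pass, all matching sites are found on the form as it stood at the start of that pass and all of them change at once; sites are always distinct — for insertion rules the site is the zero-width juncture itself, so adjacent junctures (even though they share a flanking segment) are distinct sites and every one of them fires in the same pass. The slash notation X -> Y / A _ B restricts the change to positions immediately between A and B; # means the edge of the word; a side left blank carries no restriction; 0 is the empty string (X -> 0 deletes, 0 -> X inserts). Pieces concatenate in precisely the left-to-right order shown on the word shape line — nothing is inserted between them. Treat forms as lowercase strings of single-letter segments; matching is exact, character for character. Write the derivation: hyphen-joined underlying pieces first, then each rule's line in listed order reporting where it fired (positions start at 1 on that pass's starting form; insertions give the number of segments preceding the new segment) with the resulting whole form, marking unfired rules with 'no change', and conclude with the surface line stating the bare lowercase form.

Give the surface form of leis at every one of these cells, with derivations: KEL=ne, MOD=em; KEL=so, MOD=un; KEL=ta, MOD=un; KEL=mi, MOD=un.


cell KEL=ne, MOD=em:
underlying: ek-leis-ton
1. 0 -> i / C _ C: inserts after position(s) 2, 6: ekileisiton
2. p -> b, s -> z, t -> d / V _ V: fires at position(s) 7, 9: ekileizidon
3. k -> g, t -> d / V _ V: fires at position(s) 2: egileizidon
surface: egileizidon

cell KEL=so, MOD=un:
underlying: pe-leis-sf
1. 0 -> i / C _ C: inserts after position(s) 6, 7: peleisisif
2. p -> b, s -> z, t -> d / V _ V: fires at position(s) 6, 8: peleizizif
3. k -> g, t -> d / V _ V: no change
surface: peleizizif

cell KEL=ta, MOD=un:
underlying: to-leis-sf
1. 0 -> i / C _ C: inserts after position(s) 6, 7: toleisisif
2. p -> b, s -> z, t -> d / V _ V: fires at position(s) 6, 8: toleizizif
3. k -> g, t -> d / V _ V: no change
surface: toleizizif

cell KEL=mi, MOD=un:
underlying: ne-leis-sf
1. 0 -> i / C _ C: inserts after position(s) 6, 7: neleisisif
2. p -> b, s -> z, t -> d / V _ V: fires at position(s) 6, 8: neleizizif
3. k -> g, t -> d / V _ V: no change
surface: neleizizif


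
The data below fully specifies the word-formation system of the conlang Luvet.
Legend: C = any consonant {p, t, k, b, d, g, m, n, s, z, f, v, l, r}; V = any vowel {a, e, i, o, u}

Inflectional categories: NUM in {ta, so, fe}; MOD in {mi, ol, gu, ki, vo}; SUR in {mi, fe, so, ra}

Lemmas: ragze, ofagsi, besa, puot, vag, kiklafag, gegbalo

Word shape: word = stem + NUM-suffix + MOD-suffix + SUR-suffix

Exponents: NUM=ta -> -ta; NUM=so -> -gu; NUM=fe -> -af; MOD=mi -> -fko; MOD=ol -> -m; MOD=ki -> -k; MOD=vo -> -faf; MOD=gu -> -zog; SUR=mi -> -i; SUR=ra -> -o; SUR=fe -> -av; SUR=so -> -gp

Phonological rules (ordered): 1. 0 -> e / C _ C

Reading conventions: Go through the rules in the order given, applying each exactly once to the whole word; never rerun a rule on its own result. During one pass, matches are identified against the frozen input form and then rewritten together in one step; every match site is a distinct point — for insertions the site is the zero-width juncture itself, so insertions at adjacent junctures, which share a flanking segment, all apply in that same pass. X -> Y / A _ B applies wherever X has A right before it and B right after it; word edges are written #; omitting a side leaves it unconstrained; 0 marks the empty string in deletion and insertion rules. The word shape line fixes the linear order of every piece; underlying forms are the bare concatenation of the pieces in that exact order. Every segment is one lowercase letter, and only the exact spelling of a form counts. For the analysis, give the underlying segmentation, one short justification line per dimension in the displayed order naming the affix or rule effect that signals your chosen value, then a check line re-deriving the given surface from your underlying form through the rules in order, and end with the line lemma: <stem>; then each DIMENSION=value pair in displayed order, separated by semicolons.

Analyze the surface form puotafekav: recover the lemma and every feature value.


underlying: puot-af-k-av
NUM=fe - signalled by the affix -af
MOD=ki - signalled by the affix -k
SUR=fe - signalled by the affix -av
check: puotafkav -> puotafekav
lemma: puot; NUM=fe; MOD=ki; SUR=fe


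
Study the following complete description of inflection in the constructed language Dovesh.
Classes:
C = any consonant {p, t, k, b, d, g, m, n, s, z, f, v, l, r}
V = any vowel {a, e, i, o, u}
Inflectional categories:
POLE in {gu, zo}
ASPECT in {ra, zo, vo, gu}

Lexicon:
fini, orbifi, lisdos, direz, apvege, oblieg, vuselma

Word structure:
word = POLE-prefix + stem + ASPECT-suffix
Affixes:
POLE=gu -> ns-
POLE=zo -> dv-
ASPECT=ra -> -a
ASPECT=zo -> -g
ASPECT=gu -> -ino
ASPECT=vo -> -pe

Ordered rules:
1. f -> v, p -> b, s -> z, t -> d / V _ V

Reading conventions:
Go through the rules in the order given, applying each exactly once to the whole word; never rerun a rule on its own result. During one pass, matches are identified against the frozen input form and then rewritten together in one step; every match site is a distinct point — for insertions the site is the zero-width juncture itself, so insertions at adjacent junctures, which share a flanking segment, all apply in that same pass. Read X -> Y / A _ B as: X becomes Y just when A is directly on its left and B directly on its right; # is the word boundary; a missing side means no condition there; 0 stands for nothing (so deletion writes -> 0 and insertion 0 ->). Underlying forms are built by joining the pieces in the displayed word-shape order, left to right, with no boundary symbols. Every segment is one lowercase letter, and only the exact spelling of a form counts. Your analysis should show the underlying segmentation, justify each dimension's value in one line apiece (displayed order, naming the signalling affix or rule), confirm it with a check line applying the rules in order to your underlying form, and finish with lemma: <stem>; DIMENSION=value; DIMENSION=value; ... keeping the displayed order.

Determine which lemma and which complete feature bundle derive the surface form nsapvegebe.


underlying: ns-apvege-pe
POLE=gu - signalled by the affix ns-
ASPECT=vo - signalled by the affix -pe
check: nsapvegepe -> nsapvegebe
lemma: apvege; POLE=gu; ASPECT=vo


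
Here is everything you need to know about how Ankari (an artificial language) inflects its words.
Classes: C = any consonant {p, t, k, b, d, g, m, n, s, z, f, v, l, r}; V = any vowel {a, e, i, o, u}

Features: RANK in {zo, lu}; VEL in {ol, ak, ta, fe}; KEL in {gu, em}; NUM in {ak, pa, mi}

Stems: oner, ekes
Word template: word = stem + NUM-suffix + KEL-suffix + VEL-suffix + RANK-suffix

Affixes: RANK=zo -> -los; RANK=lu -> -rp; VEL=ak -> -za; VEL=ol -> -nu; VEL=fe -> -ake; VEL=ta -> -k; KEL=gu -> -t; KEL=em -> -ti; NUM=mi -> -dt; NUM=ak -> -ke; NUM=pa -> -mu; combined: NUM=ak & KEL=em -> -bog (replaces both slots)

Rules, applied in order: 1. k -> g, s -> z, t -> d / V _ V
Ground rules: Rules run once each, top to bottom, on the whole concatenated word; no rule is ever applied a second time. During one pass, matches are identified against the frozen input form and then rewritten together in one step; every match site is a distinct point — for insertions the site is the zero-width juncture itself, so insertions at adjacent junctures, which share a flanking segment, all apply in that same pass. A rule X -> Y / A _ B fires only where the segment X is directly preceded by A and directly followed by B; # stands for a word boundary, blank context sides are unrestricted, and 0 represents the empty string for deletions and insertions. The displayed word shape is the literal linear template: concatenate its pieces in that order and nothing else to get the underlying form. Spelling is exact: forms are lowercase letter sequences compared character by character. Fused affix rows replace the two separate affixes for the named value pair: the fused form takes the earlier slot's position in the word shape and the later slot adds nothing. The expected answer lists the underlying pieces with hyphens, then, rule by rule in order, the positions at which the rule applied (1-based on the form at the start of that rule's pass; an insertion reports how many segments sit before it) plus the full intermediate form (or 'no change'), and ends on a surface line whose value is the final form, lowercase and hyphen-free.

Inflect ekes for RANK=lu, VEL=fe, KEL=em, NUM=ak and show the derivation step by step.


underlying: ekes-bog-ake-rp
1. k -> g, s -> z, t -> d / V _ V: fires at position(s) 2, 9: egesbogagerp
surface: egesbogagerp


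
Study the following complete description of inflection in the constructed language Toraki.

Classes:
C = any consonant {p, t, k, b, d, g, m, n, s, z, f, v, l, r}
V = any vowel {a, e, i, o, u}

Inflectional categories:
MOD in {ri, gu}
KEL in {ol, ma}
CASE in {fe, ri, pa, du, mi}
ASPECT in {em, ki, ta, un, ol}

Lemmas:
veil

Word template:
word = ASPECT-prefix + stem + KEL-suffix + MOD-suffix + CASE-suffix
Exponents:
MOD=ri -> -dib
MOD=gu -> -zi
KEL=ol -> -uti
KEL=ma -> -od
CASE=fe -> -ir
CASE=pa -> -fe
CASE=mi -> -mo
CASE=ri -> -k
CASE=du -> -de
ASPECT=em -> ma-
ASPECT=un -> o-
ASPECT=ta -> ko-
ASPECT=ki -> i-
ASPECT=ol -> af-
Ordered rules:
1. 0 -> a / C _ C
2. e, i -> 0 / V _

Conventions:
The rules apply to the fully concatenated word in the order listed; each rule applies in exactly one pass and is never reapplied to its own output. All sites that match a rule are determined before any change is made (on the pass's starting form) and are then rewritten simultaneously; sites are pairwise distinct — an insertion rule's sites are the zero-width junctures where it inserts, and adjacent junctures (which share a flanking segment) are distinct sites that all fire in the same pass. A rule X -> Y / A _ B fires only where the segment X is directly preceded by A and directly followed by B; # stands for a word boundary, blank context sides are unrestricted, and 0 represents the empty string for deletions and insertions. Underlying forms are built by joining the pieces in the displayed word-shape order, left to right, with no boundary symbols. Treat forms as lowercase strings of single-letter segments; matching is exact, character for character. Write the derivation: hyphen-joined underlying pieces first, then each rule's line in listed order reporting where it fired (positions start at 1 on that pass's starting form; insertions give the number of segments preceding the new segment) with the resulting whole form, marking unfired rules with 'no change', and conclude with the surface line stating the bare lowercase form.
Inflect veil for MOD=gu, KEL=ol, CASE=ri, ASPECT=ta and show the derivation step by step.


underlying: ko-veil-uti-zi-k
1. 0 -> a / C _ C: no change
2. e, i -> 0 / V _: fires at position(s) 5: kovelutizik
surface: kovelutizik


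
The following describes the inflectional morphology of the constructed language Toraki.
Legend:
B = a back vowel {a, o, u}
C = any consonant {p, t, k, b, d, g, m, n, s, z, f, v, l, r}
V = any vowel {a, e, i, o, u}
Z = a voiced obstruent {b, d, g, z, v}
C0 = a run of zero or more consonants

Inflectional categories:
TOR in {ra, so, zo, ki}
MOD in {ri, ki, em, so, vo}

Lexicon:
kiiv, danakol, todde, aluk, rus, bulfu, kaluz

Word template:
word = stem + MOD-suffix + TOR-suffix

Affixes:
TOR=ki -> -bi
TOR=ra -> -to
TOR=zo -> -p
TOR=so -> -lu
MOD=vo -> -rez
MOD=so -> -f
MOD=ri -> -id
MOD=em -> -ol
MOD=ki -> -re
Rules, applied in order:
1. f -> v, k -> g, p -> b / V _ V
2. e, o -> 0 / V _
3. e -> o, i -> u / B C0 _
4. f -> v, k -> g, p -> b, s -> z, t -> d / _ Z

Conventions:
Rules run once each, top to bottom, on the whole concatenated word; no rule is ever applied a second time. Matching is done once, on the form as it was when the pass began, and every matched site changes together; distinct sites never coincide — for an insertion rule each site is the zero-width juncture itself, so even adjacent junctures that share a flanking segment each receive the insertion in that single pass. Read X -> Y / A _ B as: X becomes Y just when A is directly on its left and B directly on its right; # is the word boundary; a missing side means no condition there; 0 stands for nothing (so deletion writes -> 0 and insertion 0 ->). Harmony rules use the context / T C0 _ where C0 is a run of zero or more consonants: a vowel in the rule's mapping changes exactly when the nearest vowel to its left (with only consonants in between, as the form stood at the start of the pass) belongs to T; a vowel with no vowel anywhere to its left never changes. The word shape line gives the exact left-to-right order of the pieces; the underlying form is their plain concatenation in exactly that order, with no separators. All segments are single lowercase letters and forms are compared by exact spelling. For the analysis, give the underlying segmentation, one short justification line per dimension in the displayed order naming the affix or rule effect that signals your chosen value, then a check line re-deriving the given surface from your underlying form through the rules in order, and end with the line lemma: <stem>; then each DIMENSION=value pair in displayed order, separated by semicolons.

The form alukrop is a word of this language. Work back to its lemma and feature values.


underlying: aluk-re-p
TOR=zo - signalled by the affix -p
MOD=ki - signalled by the affix -re
check: alukrep -> alukrep -> alukrep -> alukrop -> alukrop
lemma: aluk; TOR=zo; MOD=ki


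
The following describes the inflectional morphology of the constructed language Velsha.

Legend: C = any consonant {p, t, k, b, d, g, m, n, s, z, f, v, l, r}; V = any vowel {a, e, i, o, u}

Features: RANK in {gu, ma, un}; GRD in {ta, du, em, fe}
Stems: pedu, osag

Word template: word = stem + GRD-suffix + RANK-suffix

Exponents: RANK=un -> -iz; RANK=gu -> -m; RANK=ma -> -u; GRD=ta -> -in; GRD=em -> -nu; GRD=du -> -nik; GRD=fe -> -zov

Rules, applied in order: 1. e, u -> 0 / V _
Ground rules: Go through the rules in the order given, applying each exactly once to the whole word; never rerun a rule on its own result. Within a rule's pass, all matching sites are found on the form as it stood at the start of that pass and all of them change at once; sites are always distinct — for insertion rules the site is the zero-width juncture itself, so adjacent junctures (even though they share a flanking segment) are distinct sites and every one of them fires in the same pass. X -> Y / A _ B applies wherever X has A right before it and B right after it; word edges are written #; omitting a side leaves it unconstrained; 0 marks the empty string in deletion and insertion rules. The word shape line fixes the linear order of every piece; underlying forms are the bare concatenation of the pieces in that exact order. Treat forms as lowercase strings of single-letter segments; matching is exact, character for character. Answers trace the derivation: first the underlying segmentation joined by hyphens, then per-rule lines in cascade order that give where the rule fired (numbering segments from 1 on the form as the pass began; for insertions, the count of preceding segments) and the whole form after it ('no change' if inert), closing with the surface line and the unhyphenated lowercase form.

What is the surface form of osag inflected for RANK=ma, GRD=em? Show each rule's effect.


underlying: osag-nu-u
1. e, u -> 0 / V _: fires at position(s) 7: osagnu
surface: osagnu


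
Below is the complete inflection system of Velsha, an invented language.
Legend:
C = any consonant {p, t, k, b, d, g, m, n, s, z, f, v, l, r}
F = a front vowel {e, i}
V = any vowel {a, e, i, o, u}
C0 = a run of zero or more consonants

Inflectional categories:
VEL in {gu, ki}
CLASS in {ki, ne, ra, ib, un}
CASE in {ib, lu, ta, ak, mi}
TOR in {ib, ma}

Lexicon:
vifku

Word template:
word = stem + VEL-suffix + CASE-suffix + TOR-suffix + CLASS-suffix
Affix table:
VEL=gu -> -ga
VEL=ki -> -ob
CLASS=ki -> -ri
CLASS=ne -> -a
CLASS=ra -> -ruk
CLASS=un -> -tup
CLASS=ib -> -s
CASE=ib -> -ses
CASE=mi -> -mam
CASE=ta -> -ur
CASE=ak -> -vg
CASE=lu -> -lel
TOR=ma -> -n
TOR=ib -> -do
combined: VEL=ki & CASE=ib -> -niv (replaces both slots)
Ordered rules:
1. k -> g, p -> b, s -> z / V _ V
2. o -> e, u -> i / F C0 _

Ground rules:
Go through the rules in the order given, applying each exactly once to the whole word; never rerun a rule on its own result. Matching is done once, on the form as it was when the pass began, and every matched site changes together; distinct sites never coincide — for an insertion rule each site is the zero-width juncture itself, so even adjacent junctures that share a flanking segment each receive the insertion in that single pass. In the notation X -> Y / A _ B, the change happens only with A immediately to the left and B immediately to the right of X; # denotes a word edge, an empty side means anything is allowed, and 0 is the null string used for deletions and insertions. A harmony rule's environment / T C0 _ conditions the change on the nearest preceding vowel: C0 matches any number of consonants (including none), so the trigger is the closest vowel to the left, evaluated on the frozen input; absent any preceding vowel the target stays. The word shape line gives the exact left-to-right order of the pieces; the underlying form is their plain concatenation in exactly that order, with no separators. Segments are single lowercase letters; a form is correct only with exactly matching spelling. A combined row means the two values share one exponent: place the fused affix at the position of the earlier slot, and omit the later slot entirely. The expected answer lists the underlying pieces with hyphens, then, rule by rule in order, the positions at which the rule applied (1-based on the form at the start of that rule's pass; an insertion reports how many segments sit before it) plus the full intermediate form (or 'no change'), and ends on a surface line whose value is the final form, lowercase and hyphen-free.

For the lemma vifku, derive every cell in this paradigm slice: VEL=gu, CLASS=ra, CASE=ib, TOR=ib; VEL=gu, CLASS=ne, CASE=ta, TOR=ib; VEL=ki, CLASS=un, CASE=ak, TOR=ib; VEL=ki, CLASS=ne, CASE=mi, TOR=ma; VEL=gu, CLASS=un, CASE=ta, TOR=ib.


cell VEL=gu, CLASS=ra, CASE=ib, TOR=ib:
underlying: vifku-ga-ses-do-ruk
1. k -> g, p -> b, s -> z / V _ V: fires at position(s) 8: vifkugazesdoruk
2. o -> e, u -> i / F C0 _: fires at position(s) 5, 12: vifkigazesderuk
surface: vifkigazesderuk

cell VEL=gu, CLASS=ne, CASE=ta, TOR=ib:
underlying: vifku-ga-ur-do-a
1. k -> g, p -> b, s -> z / V _ V: no change
2. o -> e, u -> i / F C0 _: fires at position(s) 5: vifkigaurdoa
surface: vifkigaurdoa

cell VEL=ki, CLASS=un, CASE=ak, TOR=ib:
underlying: vifku-ob-vg-do-tup
1. k -> g, p -> b, s -> z / V _ V: no change
2. o -> e, u -> i / F C0 _: fires at position(s) 5: vifkiobvgdotup
surface: vifkiobvgdotup

cell VEL=ki, CLASS=ne, CASE=mi, TOR=ma:
underlying: vifku-ob-mam-n-a
1. k -> g, p -> b, s -> z / V _ V: no change
2. o -> e, u -> i / F C0 _: fires at position(s) 5: vifkiobmamna
surface: vifkiobmamna

cell VEL=gu, CLASS=un, CASE=ta, TOR=ib:
underlying: vifku-ga-ur-do-tup
1. k -> g, p -> b, s -> z / V _ V: no change
2. o -> e, u -> i / F C0 _: fires at position(s) 5: vifkigaurdotup
surface: vifkigaurdotup


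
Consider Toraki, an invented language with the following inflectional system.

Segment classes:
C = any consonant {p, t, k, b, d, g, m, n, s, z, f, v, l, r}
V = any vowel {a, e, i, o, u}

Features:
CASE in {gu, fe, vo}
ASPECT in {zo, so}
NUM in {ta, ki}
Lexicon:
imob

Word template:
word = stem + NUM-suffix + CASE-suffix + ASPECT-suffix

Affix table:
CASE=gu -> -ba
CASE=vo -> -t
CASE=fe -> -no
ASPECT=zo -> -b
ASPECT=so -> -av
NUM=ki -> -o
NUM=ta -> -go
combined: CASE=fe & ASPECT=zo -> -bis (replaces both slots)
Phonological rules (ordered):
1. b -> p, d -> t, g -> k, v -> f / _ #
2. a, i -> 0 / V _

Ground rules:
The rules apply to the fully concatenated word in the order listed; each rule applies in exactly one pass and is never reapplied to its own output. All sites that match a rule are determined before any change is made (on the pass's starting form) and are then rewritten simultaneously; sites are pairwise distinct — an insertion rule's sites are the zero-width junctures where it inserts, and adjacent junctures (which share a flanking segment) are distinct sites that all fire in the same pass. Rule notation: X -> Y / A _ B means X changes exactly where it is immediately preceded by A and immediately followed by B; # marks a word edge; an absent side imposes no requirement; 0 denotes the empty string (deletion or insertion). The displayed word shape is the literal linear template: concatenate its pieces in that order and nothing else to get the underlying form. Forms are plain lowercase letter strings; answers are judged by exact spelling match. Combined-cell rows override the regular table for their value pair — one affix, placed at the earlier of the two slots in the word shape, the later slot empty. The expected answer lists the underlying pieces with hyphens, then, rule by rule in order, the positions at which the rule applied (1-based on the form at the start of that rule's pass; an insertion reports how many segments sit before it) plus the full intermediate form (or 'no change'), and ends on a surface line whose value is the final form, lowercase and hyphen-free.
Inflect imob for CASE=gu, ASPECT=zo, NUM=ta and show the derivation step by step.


underlying: imob-go-ba-b
1. b -> p, d -> t, g -> k, v -> f / _ #: fires at position(s) 9: imobgobap
2. a, i -> 0 / V _: no change
surface: imobgobap


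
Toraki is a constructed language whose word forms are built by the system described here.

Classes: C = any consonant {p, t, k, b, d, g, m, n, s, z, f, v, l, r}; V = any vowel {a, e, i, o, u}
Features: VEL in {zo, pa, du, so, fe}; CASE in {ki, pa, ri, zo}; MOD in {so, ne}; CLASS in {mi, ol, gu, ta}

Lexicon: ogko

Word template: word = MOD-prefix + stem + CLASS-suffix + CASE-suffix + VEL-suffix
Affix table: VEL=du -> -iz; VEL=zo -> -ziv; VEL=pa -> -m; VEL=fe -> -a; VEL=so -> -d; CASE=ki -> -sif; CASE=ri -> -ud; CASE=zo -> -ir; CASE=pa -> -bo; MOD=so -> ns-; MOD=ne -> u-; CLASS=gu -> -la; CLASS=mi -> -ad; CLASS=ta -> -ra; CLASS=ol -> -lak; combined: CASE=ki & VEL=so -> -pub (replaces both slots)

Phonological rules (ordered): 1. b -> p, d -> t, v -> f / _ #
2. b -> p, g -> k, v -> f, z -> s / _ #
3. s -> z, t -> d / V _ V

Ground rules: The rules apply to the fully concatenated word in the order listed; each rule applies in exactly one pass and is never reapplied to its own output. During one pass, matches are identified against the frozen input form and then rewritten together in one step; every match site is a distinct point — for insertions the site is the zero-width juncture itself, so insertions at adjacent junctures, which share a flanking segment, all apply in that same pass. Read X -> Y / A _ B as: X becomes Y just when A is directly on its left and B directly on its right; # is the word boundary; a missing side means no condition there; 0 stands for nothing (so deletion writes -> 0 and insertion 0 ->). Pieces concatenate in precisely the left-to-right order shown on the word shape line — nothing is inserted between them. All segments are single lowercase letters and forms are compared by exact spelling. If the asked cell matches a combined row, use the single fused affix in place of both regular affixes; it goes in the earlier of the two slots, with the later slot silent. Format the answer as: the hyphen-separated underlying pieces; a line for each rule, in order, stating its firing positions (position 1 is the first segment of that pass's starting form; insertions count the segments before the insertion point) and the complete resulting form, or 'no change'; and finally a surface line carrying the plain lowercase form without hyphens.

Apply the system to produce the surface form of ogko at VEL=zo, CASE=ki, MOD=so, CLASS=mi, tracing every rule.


underlying: ns-ogko-ad-sif-ziv
1. b -> p, d -> t, v -> f / _ #: fires at position(s) 14: nsogkoadsifzif
2. b -> p, g -> k, v -> f, z -> s / _ #: no change
3. s -> z, t -> d / V _ V: no change
surface: nsogkoadsifzif
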